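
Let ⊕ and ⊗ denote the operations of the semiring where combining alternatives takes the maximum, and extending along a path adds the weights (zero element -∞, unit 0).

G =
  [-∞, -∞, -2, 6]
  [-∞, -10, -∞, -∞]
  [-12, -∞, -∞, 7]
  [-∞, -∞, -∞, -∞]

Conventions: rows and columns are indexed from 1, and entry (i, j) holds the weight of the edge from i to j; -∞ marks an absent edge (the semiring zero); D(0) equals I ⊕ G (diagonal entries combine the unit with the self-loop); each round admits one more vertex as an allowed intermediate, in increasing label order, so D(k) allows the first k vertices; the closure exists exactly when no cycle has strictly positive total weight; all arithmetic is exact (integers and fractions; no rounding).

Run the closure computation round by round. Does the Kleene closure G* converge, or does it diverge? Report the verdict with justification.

D(0):
  [0, -∞, -2, 6]
  [-∞, 0, -∞, -∞]
  [-12, -∞, 0, 7]
  [-∞, -∞, -∞, 0]
D(1):
  [0, -∞, -2, 6]
  [-∞, 0, -∞, -∞]
  [-12, -∞, 0, 7]
  [-∞, -∞, -∞, 0]
D(2):
  [0, -∞, -2, 6]
  [-∞, 0, -∞, -∞]
  [-12, -∞, 0, 7]
  [-∞, -∞, -∞, 0]
D(3):
  [0, -∞, -2, 6]
  [-∞, 0, -∞, -∞]
  [-12, -∞, 0, 7]
  [-∞, -∞, -∞, 0]
D(4):
  [0, -∞, -2, 6]
  [-∞, 0, -∞, -∞]
  [-12, -∞, 0, 7]
  [-∞, -∞, -∞, 0]
Key observation: every diagonal entry stays at the unit through all rounds, so no improving cycle exists.
Answer: CONVERGES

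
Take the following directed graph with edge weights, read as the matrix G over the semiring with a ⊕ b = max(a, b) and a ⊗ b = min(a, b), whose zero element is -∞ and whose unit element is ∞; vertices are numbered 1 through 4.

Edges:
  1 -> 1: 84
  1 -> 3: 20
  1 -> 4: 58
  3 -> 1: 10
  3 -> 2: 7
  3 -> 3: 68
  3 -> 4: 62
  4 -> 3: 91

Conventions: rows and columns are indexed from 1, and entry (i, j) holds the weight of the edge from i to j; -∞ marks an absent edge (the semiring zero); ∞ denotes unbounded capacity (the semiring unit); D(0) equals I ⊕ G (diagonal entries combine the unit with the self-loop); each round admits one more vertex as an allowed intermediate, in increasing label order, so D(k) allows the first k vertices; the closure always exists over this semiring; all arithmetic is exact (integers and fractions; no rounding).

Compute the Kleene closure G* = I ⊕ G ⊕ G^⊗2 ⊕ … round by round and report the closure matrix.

D(0):
  [∞, -∞, 20, 58]
  [-∞, ∞, -∞, -∞]
  [10, 7, ∞, 62]
  [-∞, -∞, 91, ∞]
D(1):
  [∞, -∞, 20, 58]
  [-∞, ∞, -∞, -∞]
  [10, 7, ∞, 62]
  [-∞, -∞, 91, ∞]
D(2):
  [∞, -∞, 20, 58]
  [-∞, ∞, -∞, -∞]
  [10, 7, ∞, 62]
  [-∞, -∞, 91, ∞]
D(3):
  [∞, 7, 20, 58]
  [-∞, ∞, -∞, -∞]
  [10, 7, ∞, 62]
  [10, 7, 91, ∞]
D(4):
  [∞, 7, 58, 58]
  [-∞, ∞, -∞, -∞]
  [10, 7, ∞, 62]
  [10, 7, 91, ∞]
Answer: G* = [[∞, 7, 58, 58], [-∞, ∞, -∞, -∞], [10, 7, ∞, 62], [10, 7, 91, ∞]]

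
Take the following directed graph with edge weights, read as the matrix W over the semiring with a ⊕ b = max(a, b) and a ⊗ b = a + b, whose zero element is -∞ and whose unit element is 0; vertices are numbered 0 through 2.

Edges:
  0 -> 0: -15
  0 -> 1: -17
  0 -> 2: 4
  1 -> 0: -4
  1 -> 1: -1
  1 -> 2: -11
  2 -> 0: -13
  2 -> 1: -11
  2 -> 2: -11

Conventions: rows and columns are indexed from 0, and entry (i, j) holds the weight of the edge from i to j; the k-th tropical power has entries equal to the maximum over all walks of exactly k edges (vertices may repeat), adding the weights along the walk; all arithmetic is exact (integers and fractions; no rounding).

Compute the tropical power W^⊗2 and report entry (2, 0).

W^⊗2:
  [-9, -7, -7]
  [-5, -2, 0]
  [-15, -12, -9]
Key observation: the optimum is the walk 2->1->0, with weight (-11) + (-4) = -15.
Optimal value attained by: walk 2->1->0.
Answer: (W^⊗2)[2][0] = -15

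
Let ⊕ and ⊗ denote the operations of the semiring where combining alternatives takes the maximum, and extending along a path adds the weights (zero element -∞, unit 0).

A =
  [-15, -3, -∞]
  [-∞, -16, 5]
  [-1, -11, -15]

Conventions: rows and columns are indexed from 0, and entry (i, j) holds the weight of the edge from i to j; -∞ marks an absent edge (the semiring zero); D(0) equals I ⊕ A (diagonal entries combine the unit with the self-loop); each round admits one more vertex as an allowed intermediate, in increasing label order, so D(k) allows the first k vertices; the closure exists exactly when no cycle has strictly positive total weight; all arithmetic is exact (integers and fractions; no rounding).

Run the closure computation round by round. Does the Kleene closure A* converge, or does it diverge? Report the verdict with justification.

D(0):
  [0, -3, -∞]
  [-∞, 0, 5]
  [-1, -11, 0]
D(1):
  [0, -3, -∞]
  [-∞, 0, 5]
  [-1, -4, 0]
Detection: at round 2, diagonal entry (2, 2) turns strictly positive.
Key observation: the cycle 2->0->1->2 has total weight (-1) + (-3) + 5, which is strictly positive.
Answer: DIVERGES — positive cycle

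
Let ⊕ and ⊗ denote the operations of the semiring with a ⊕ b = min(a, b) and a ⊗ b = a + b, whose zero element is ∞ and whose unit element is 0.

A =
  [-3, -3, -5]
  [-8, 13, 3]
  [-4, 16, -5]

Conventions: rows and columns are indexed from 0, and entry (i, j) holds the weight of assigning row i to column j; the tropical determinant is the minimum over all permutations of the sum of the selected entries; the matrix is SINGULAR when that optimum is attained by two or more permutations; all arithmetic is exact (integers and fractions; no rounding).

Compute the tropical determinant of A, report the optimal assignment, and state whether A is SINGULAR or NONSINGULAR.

σ = (0, 1, 2): (-3) + 13 + (-5) = 5
σ = (0, 2, 1): (-3) + 3 + 16 = 16
σ = (1, 0, 2): (-3) + (-8) + (-5) = -16
σ = (1, 2, 0): (-3) + 3 + (-4) = -4
σ = (2, 0, 1): (-5) + (-8) + 16 = 3
σ = (2, 1, 0): (-5) + 13 + (-4) = 4
Optimal value attained by: σ = (1, 0, 2).
Answer: det⊕(A) = -16; verdict: NONSINGULAR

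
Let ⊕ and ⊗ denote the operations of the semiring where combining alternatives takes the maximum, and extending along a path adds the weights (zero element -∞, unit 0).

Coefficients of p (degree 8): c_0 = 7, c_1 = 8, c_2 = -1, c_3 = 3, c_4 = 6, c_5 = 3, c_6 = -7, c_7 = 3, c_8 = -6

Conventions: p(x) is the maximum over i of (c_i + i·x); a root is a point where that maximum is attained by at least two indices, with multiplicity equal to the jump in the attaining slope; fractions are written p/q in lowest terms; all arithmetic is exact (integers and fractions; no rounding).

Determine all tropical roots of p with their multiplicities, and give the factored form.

hull edge (i=0, c=7) to (i=1, c=8): slope 1, span 1
hull edge (i=1, c=8) to (i=4, c=6): slope -2/3, span 3
hull edge (i=4, c=6) to (i=7, c=3): slope -1, span 3
hull edge (i=7, c=3) to (i=8, c=-6): slope -9, span 1
Factored form: p(x) = -6 ⊗ (x ⊕ (-1)) ⊗ (x ⊕ 2/3) ⊗ (x ⊕ 2/3) ⊗ (x ⊕ 2/3) ⊗ (x ⊕ 1) ⊗ (x ⊕ 1) ⊗ (x ⊕ 1) ⊗ (x ⊕ 9)
Answer: roots = -1 (mult 1), 2/3 (mult 3), 1 (mult 3), 9 (mult 1)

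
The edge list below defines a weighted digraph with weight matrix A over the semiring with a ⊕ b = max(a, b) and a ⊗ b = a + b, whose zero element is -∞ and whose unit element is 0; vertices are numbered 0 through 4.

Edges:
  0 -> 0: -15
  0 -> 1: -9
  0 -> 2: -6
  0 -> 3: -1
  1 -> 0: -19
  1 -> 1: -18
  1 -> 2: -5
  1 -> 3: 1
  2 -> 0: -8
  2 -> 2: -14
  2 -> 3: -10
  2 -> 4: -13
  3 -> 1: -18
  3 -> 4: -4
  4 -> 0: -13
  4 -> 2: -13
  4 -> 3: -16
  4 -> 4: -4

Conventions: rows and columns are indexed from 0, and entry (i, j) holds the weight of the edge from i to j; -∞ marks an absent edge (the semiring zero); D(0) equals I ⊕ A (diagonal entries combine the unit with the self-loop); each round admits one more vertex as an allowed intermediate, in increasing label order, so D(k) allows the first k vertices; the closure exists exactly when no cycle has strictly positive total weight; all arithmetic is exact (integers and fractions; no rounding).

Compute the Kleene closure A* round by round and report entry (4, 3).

D(0):
  [0, -9, -6, -1, -∞]
  [-19, 0, -5, 1, -∞]
  [-8, -∞, 0, -10, -13]
  [-∞, -18, -∞, 0, -4]
  [-13, -∞, -13, -16, 0]
D(1):
  [0, -9, -6, -1, -∞]
  [-19, 0, -5, 1, -∞]
  [-8, -17, 0, -9, -13]
  [-∞, -18, -∞, 0, -4]
  [-13, -22, -13, -14, 0]
D(2):
  [0, -9, -6, -1, -∞]
  [-19, 0, -5, 1, -∞]
  [-8, -17, 0, -9, -13]
  [-37, -18, -23, 0, -4]
  [-13, -22, -13, -14, 0]
D(3):
  [0, -9, -6, -1, -19]
  [-13, 0, -5, 1, -18]
  [-8, -17, 0, -9, -13]
  [-31, -18, -23, 0, -4]
  [-13, -22, -13, -14, 0]
D(4):
  [0, -9, -6, -1, -5]
  [-13, 0, -5, 1, -3]
  [-8, -17, 0, -9, -13]
  [-31, -18, -23, 0, -4]
  [-13, -22, -13, -14, 0]
D(5):
  [0, -9, -6, -1, -5]
  [-13, 0, -5, 1, -3]
  [-8, -17, 0, -9, -13]
  [-17, -18, -17, 0, -4]
  [-13, -22, -13, -14, 0]
Answer: A*[4][3] = -14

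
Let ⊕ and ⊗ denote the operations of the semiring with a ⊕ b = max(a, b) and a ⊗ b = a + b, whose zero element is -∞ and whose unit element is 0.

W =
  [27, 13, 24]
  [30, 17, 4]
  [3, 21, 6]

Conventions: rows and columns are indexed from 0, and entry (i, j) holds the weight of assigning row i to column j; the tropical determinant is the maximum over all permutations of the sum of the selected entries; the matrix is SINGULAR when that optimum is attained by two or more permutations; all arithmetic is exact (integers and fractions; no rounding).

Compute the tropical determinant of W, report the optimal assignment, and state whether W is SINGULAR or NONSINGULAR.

σ = (0, 1, 2): 27 + 17 + 6 = 50
σ = (0, 2, 1): 27 + 4 + 21 = 52
σ = (1, 0, 2): 13 + 30 + 6 = 49
σ = (1, 2, 0): 13 + 4 + 3 = 20
σ = (2, 0, 1): 24 + 30 + 21 = 75
σ = (2, 1, 0): 24 + 17 + 3 = 44
Optimal value attained by: σ = (2, 0, 1).
Answer: det⊕(W) = 75; verdict: NONSINGULAR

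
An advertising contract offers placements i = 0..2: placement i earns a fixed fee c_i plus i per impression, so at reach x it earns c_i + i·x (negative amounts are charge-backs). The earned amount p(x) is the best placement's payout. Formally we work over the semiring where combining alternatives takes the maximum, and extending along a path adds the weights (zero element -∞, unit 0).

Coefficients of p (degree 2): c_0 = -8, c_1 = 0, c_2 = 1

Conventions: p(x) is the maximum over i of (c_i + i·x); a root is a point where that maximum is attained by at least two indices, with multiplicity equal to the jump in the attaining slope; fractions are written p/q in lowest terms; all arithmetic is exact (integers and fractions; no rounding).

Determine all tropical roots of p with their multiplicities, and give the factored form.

hull edge (i=0, c=-8) to (i=1, c=0): slope 8, span 1
hull edge (i=1, c=0) to (i=2, c=1): slope 1, span 1
Factored form: p(x) = 1 ⊗ (x ⊕ (-8)) ⊗ (x ⊕ (-1))
Answer: roots = -8 (mult 1), -1 (mult 1)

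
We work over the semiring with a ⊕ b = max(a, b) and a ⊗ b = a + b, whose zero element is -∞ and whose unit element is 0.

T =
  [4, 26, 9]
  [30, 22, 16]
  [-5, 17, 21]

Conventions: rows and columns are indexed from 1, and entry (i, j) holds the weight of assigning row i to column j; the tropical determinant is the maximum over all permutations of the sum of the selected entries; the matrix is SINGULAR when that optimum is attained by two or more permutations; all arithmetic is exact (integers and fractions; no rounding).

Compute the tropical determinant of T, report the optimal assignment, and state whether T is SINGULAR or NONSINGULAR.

σ = (1, 2, 3): 4 + 22 + 21 = 47
σ = (1, 3, 2): 4 + 16 + 17 = 37
σ = (2, 1, 3): 26 + 30 + 21 = 77
σ = (2, 3, 1): 26 + 16 + (-5) = 37
σ = (3, 1, 2): 9 + 30 + 17 = 56
σ = (3, 2, 1): 9 + 22 + (-5) = 26
Optimal value attained by: σ = (2, 1, 3).
Answer: det⊕(T) = 77; verdict: NONSINGULAR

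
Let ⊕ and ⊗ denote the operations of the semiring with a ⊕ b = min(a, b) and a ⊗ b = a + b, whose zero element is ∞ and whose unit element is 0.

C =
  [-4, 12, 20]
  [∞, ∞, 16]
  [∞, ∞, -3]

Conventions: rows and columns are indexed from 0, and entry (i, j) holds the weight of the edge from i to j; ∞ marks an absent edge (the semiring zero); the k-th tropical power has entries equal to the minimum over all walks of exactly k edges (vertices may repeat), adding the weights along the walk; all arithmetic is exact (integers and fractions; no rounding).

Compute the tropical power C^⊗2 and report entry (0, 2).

C^⊗2:
  [-8, 8, 16]
  [∞, ∞, 13]
  [∞, ∞, -6]
Key observation: the optimum is the walk 0->0->2, with weight (-4) + 20 = 16.
Optimal value attained by: walk 0->0->2.
Answer: (C^⊗2)[0][2] = 16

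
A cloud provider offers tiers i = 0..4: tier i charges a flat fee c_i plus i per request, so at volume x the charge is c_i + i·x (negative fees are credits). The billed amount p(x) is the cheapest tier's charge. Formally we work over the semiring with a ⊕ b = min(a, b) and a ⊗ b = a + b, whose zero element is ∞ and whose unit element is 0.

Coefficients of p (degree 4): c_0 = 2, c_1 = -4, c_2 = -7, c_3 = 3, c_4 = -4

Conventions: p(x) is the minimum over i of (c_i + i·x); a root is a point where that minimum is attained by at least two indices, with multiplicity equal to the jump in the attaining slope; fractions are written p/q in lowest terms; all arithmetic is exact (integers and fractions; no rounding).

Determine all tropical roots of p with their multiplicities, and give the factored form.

hull edge (i=0, c=2) to (i=1, c=-4): slope -6, span 1
hull edge (i=1, c=-4) to (i=2, c=-7): slope -3, span 1
hull edge (i=2, c=-7) to (i=4, c=-4): slope 3/2, span 2
Factored form: p(x) = -4 ⊗ (x ⊕ (-3/2)) ⊗ (x ⊕ (-3/2)) ⊗ (x ⊕ 3) ⊗ (x ⊕ 6)
Answer: roots = -3/2 (mult 2), 3 (mult 1), 6 (mult 1)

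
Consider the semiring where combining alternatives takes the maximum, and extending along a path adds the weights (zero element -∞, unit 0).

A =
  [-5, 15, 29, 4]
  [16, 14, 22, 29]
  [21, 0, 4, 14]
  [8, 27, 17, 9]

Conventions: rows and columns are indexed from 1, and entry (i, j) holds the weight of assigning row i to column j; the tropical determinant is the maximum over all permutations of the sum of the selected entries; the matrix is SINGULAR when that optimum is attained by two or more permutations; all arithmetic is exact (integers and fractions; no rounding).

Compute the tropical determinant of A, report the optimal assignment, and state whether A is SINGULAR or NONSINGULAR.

σ = (1, 2, 3, 4): (-5) + 14 + 4 + 9 = 22
σ = (1, 2, 4, 3): (-5) + 14 + 14 + 17 = 40
σ = (1, 3, 2, 4): (-5) + 22 + 0 + 9 = 26
σ = (1, 3, 4, 2): (-5) + 22 + 14 + 27 = 58
σ = (1, 4, 2, 3): (-5) + 29 + 0 + 17 = 41
σ = (1, 4, 3, 2): (-5) + 29 + 4 + 27 = 55
σ = (2, 1, 3, 4): 15 + 16 + 4 + 9 = 44
σ = (2, 1, 4, 3): 15 + 16 + 14 + 17 = 62
σ = (2, 3, 1, 4): 15 + 22 + 21 + 9 = 67
σ = (2, 3, 4, 1): 15 + 22 + 14 + 8 = 59
σ = (2, 4, 1, 3): 15 + 29 + 21 + 17 = 82
σ = (2, 4, 3, 1): 15 + 29 + 4 + 8 = 56
σ = (3, 1, 2, 4): 29 + 16 + 0 + 9 = 54
σ = (3, 1, 4, 2): 29 + 16 + 14 + 27 = 86
σ = (3, 2, 1, 4): 29 + 14 + 21 + 9 = 73
σ = (3, 2, 4, 1): 29 + 14 + 14 + 8 = 65
σ = (3, 4, 1, 2): 29 + 29 + 21 + 27 = 106
σ = (3, 4, 2, 1): 29 + 29 + 0 + 8 = 66
σ = (4, 1, 2, 3): 4 + 16 + 0 + 17 = 37
σ = (4, 1, 3, 2): 4 + 16 + 4 + 27 = 51
σ = (4, 2, 1, 3): 4 + 14 + 21 + 17 = 56
σ = (4, 2, 3, 1): 4 + 14 + 4 + 8 = 30
σ = (4, 3, 1, 2): 4 + 22 + 21 + 27 = 74
σ = (4, 3, 2, 1): 4 + 22 + 0 + 8 = 34
Optimal value attained by: σ = (3, 4, 1, 2).
Answer: det⊕(A) = 106; verdict: NONSINGULAR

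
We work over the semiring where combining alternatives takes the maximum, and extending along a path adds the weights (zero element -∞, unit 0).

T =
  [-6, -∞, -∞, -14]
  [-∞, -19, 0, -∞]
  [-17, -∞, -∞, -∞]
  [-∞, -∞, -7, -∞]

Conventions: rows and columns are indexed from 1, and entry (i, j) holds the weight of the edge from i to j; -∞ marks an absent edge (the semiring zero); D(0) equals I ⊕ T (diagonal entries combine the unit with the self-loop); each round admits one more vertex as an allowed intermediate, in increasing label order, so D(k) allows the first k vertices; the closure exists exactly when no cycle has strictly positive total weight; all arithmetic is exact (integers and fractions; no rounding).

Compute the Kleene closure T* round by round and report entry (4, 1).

D(0):
  [0, -∞, -∞, -14]
  [-∞, 0, 0, -∞]
  [-17, -∞, 0, -∞]
  [-∞, -∞, -7, 0]
D(1):
  [0, -∞, -∞, -14]
  [-∞, 0, 0, -∞]
  [-17, -∞, 0, -31]
  [-∞, -∞, -7, 0]
D(2):
  [0, -∞, -∞, -14]
  [-∞, 0, 0, -∞]
  [-17, -∞, 0, -31]
  [-∞, -∞, -7, 0]
D(3):
  [0, -∞, -∞, -14]
  [-17, 0, 0, -31]
  [-17, -∞, 0, -31]
  [-24, -∞, -7, 0]
D(4):
  [0, -∞, -21, -14]
  [-17, 0, 0, -31]
  [-17, -∞, 0, -31]
  [-24, -∞, -7, 0]
Answer: T*[4][1] = -24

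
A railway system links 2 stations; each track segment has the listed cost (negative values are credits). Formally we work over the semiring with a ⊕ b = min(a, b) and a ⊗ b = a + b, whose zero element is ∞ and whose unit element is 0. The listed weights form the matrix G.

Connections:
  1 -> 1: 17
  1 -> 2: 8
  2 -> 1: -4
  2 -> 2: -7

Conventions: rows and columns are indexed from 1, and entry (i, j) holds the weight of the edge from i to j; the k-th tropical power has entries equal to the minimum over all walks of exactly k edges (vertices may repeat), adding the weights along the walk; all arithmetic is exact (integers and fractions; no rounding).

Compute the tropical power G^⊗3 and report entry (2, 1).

G^⊗2:
  [4, 1]
  [-11, -14]
G^⊗3:
  [-3, -6]
  [-18, -21]
Key observation: the optimum is the walk 2->2->2->1, with weight (-7) + (-7) + (-4) = -18.
Optimal value attained by: walk 2->2->2->1.
Answer: (G^⊗3)[2][1] = -18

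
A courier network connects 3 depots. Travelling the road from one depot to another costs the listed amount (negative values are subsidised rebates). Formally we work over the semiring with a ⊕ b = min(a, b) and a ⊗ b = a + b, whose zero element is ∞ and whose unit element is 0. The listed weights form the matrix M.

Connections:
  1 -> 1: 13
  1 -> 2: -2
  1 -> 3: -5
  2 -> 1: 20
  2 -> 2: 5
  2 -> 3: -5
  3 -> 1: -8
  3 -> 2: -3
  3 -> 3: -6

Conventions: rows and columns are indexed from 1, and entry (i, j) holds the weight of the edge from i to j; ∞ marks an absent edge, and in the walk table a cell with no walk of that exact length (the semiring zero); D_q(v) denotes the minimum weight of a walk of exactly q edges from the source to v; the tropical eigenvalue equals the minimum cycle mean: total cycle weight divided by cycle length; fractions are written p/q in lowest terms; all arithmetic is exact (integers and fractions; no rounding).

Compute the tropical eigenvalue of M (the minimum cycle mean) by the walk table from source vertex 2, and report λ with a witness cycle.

q=0: [∞, 0, ∞]
q=1: [20, 5, -5]
q=2: [-13, -8, -11]
q=3: [-19, -15, -18]
Optimal cycle mean attained by: cycle 1->3->1, total (-5) + (-8), length 2.
Answer: λ = -13/2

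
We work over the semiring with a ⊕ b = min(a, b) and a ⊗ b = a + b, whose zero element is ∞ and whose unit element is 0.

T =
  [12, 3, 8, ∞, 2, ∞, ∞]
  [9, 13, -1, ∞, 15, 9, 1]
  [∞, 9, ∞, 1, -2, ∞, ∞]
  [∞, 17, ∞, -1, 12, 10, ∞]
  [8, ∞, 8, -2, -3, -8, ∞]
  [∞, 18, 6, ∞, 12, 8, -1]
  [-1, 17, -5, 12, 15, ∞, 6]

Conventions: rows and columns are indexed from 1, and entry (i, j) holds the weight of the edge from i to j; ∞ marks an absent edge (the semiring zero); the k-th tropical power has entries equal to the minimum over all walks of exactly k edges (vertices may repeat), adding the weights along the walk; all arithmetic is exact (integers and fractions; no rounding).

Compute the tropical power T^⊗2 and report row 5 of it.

T^⊗2:
  [10, 15, 2, 0, -1, -6, 4]
  [0, 8, -4, 0, -3, 7, 7]
  [6, 18, 6, -4, -5, -10, 10]
  [20, 16, 16, -2, 9, 4, 9]
  [5, 10, -2, -5, -6, -11, -9]
  [-2, 15, -6, 7, 4, 4, 5]
  [5, 2, 1, -4, -7, 7, 12]
Answer: row 5 of T^⊗2 = [5, 10, -2, -5, -6, -11, -9]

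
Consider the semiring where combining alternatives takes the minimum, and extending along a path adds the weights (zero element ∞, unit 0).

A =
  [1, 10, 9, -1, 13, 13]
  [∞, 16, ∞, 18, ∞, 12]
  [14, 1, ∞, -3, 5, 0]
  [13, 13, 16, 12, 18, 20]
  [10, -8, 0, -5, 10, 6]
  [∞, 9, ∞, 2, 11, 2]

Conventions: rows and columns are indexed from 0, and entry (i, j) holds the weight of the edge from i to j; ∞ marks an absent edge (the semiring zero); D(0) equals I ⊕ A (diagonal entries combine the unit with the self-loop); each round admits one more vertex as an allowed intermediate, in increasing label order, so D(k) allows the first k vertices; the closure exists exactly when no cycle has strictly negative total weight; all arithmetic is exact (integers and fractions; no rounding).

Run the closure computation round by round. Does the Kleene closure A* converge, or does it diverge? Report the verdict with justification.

D(0):
  [0, 10, 9, -1, 13, 13]
  [∞, 0, ∞, 18, ∞, 12]
  [14, 1, 0, -3, 5, 0]
  [13, 13, 16, 0, 18, 20]
  [10, -8, 0, -5, 0, 6]
  [∞, 9, ∞, 2, 11, 0]
D(1):
  [0, 10, 9, -1, 13, 13]
  [∞, 0, ∞, 18, ∞, 12]
  [14, 1, 0, -3, 5, 0]
  [13, 13, 16, 0, 18, 20]
  [10, -8, 0, -5, 0, 6]
  [∞, 9, ∞, 2, 11, 0]
D(2):
  [0, 10, 9, -1, 13, 13]
  [∞, 0, ∞, 18, ∞, 12]
  [14, 1, 0, -3, 5, 0]
  [13, 13, 16, 0, 18, 20]
  [10, -8, 0, -5, 0, 4]
  [∞, 9, ∞, 2, 11, 0]
D(3):
  [0, 10, 9, -1, 13, 9]
  [∞, 0, ∞, 18, ∞, 12]
  [14, 1, 0, -3, 5, 0]
  [13, 13, 16, 0, 18, 16]
  [10, -8, 0, -5, 0, 0]
  [∞, 9, ∞, 2, 11, 0]
D(4):
  [0, 10, 9, -1, 13, 9]
  [31, 0, 34, 18, 36, 12]
  [10, 1, 0, -3, 5, 0]
  [13, 13, 16, 0, 18, 16]
  [8, -8, 0, -5, 0, 0]
  [15, 9, 18, 2, 11, 0]
D(5):
  [0, 5, 9, -1, 13, 9]
  [31, 0, 34, 18, 36, 12]
  [10, -3, 0, -3, 5, 0]
  [13, 10, 16, 0, 18, 16]
  [8, -8, 0, -5, 0, 0]
  [15, 3, 11, 2, 11, 0]
D(6):
  [0, 5, 9, -1, 13, 9]
  [27, 0, 23, 14, 23, 12]
  [10, -3, 0, -3, 5, 0]
  [13, 10, 16, 0, 18, 16]
  [8, -8, 0, -5, 0, 0]
  [15, 3, 11, 2, 11, 0]
Key observation: every diagonal entry stays at the unit through all rounds, so no improving cycle exists.
Answer: CONVERGES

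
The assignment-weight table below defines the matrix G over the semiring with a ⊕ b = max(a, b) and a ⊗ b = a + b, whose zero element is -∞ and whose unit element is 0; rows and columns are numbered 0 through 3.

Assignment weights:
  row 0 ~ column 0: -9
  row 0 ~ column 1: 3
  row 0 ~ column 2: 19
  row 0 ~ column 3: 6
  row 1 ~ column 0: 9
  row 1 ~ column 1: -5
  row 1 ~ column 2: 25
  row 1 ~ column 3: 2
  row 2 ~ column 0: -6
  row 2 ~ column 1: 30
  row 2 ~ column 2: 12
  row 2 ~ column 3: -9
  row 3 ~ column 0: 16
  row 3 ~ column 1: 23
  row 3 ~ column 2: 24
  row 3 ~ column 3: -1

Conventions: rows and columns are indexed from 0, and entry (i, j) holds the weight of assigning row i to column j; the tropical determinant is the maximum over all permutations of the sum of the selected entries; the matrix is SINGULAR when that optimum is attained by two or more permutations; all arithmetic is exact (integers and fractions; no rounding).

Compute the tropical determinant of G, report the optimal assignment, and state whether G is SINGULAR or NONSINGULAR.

σ = (0, 1, 2, 3): (-9) + (-5) + 12 + (-1) = -3
σ = (0, 1, 3, 2): (-9) + (-5) + (-9) + 24 = 1
σ = (0, 2, 1, 3): (-9) + 25 + 30 + (-1) = 45
σ = (0, 2, 3, 1): (-9) + 25 + (-9) + 23 = 30
σ = (0, 3, 1, 2): (-9) + 2 + 30 + 24 = 47
σ = (0, 3, 2, 1): (-9) + 2 + 12 + 23 = 28
σ = (1, 0, 2, 3): 3 + 9 + 12 + (-1) = 23
σ = (1, 0, 3, 2): 3 + 9 + (-9) + 24 = 27
σ = (1, 2, 0, 3): 3 + 25 + (-6) + (-1) = 21
σ = (1, 2, 3, 0): 3 + 25 + (-9) + 16 = 35
σ = (1, 3, 0, 2): 3 + 2 + (-6) + 24 = 23
σ = (1, 3, 2, 0): 3 + 2 + 12 + 16 = 33
σ = (2, 0, 1, 3): 19 + 9 + 30 + (-1) = 57
σ = (2, 0, 3, 1): 19 + 9 + (-9) + 23 = 42
σ = (2, 1, 0, 3): 19 + (-5) + (-6) + (-1) = 7
σ = (2, 1, 3, 0): 19 + (-5) + (-9) + 16 = 21
σ = (2, 3, 0, 1): 19 + 2 + (-6) + 23 = 38
σ = (2, 3, 1, 0): 19 + 2 + 30 + 16 = 67
σ = (3, 0, 1, 2): 6 + 9 + 30 + 24 = 69
σ = (3, 0, 2, 1): 6 + 9 + 12 + 23 = 50
σ = (3, 1, 0, 2): 6 + (-5) + (-6) + 24 = 19
σ = (3, 1, 2, 0): 6 + (-5) + 12 + 16 = 29
σ = (3, 2, 0, 1): 6 + 25 + (-6) + 23 = 48
σ = (3, 2, 1, 0): 6 + 25 + 30 + 16 = 77
Optimal value attained by: σ = (3, 2, 1, 0).
Answer: det⊕(G) = 77; verdict: NONSINGULAR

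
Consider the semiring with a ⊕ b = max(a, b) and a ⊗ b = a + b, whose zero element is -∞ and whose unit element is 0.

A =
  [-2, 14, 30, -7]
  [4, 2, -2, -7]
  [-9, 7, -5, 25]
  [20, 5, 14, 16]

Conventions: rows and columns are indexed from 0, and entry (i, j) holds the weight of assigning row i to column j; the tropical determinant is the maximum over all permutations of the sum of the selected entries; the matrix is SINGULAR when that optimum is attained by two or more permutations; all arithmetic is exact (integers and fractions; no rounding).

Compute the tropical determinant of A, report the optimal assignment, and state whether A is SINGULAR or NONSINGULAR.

σ = (0, 1, 2, 3): (-2) + 2 + (-5) + 16 = 11
σ = (0, 1, 3, 2): (-2) + 2 + 25 + 14 = 39
σ = (0, 2, 1, 3): (-2) + (-2) + 7 + 16 = 19
σ = (0, 2, 3, 1): (-2) + (-2) + 25 + 5 = 26
σ = (0, 3, 1, 2): (-2) + (-7) + 7 + 14 = 12
σ = (0, 3, 2, 1): (-2) + (-7) + (-5) + 5 = -9
σ = (1, 0, 2, 3): 14 + 4 + (-5) + 16 = 29
σ = (1, 0, 3, 2): 14 + 4 + 25 + 14 = 57
σ = (1, 2, 0, 3): 14 + (-2) + (-9) + 16 = 19
σ = (1, 2, 3, 0): 14 + (-2) + 25 + 20 = 57
σ = (1, 3, 0, 2): 14 + (-7) + (-9) + 14 = 12
σ = (1, 3, 2, 0): 14 + (-7) + (-5) + 20 = 22
σ = (2, 0, 1, 3): 30 + 4 + 7 + 16 = 57
σ = (2, 0, 3, 1): 30 + 4 + 25 + 5 = 64
σ = (2, 1, 0, 3): 30 + 2 + (-9) + 16 = 39
σ = (2, 1, 3, 0): 30 + 2 + 25 + 20 = 77
σ = (2, 3, 0, 1): 30 + (-7) + (-9) + 5 = 19
σ = (2, 3, 1, 0): 30 + (-7) + 7 + 20 = 50
σ = (3, 0, 1, 2): (-7) + 4 + 7 + 14 = 18
σ = (3, 0, 2, 1): (-7) + 4 + (-5) + 5 = -3
σ = (3, 1, 0, 2): (-7) + 2 + (-9) + 14 = 0
σ = (3, 1, 2, 0): (-7) + 2 + (-5) + 20 = 10
σ = (3, 2, 0, 1): (-7) + (-2) + (-9) + 5 = -13
σ = (3, 2, 1, 0): (-7) + (-2) + 7 + 20 = 18
Optimal value attained by: σ = (2, 1, 3, 0).
Answer: det⊕(A) = 77; verdict: NONSINGULAR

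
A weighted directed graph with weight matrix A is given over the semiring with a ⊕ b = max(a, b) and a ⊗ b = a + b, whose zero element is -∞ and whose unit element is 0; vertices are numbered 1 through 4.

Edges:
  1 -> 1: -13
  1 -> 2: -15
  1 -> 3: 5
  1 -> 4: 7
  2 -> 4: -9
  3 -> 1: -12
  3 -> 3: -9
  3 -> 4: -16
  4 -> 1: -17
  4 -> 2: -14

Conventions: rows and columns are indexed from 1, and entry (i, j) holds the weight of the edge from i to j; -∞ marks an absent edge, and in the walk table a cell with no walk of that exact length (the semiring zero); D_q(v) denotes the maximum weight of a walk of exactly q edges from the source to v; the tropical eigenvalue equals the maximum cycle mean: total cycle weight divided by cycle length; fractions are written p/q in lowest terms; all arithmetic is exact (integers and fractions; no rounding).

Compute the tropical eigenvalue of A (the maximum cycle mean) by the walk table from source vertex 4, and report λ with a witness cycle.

q=0: [-∞, -∞, -∞, 0]
q=1: [-17, -14, -∞, -∞]
q=2: [-30, -32, -12, -10]
q=3: [-24, -24, -21, -23]
q=4: [-33, -37, -19, -17]
Optimal cycle mean attained by: cycle 1->3->1, total 5 + (-12), length 2.
Answer: λ = -7/2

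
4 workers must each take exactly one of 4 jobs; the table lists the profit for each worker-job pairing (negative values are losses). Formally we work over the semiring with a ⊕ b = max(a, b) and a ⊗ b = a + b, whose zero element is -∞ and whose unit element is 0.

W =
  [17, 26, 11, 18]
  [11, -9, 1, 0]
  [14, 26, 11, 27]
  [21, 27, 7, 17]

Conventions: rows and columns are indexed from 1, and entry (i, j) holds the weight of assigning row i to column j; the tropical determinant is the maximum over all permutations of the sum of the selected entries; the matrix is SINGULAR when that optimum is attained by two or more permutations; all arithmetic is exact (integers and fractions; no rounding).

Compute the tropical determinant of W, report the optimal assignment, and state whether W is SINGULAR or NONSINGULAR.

σ = (1, 2, 3, 4): 17 + (-9) + 11 + 17 = 36
σ = (1, 2, 4, 3): 17 + (-9) + 27 + 7 = 42
σ = (1, 3, 2, 4): 17 + 1 + 26 + 17 = 61
σ = (1, 3, 4, 2): 17 + 1 + 27 + 27 = 72
σ = (1, 4, 2, 3): 17 + 0 + 26 + 7 = 50
σ = (1, 4, 3, 2): 17 + 0 + 11 + 27 = 55
σ = (2, 1, 3, 4): 26 + 11 + 11 + 17 = 65
σ = (2, 1, 4, 3): 26 + 11 + 27 + 7 = 71
σ = (2, 3, 1, 4): 26 + 1 + 14 + 17 = 58
σ = (2, 3, 4, 1): 26 + 1 + 27 + 21 = 75
σ = (2, 4, 1, 3): 26 + 0 + 14 + 7 = 47
σ = (2, 4, 3, 1): 26 + 0 + 11 + 21 = 58
σ = (3, 1, 2, 4): 11 + 11 + 26 + 17 = 65
σ = (3, 1, 4, 2): 11 + 11 + 27 + 27 = 76
σ = (3, 2, 1, 4): 11 + (-9) + 14 + 17 = 33
σ = (3, 2, 4, 1): 11 + (-9) + 27 + 21 = 50
σ = (3, 4, 1, 2): 11 + 0 + 14 + 27 = 52
σ = (3, 4, 2, 1): 11 + 0 + 26 + 21 = 58
σ = (4, 1, 2, 3): 18 + 11 + 26 + 7 = 62
σ = (4, 1, 3, 2): 18 + 11 + 11 + 27 = 67
σ = (4, 2, 1, 3): 18 + (-9) + 14 + 7 = 30
σ = (4, 2, 3, 1): 18 + (-9) + 11 + 21 = 41
σ = (4, 3, 1, 2): 18 + 1 + 14 + 27 = 60
σ = (4, 3, 2, 1): 18 + 1 + 26 + 21 = 66
Optimal value attained by: σ = (3, 1, 4, 2).
Answer: det⊕(W) = 76; verdict: NONSINGULAR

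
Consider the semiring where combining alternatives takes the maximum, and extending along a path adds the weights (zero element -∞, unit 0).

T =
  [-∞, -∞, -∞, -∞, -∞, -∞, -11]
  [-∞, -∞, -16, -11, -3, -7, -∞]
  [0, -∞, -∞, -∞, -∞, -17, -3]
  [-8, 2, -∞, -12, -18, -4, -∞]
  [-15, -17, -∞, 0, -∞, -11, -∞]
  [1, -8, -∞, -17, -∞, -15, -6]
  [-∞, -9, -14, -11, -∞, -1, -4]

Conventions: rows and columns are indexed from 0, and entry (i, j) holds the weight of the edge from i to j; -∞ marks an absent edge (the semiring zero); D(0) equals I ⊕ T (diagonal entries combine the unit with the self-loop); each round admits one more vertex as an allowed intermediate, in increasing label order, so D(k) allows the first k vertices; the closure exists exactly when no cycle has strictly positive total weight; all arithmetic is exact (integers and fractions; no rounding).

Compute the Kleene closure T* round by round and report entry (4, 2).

D(0):
  [0, -∞, -∞, -∞, -∞, -∞, -11]
  [-∞, 0, -16, -11, -3, -7, -∞]
  [0, -∞, 0, -∞, -∞, -17, -3]
  [-8, 2, -∞, 0, -18, -4, -∞]
  [-15, -17, -∞, 0, 0, -11, -∞]
  [1, -8, -∞, -17, -∞, 0, -6]
  [-∞, -9, -14, -11, -∞, -1, 0]
D(1):
  [0, -∞, -∞, -∞, -∞, -∞, -11]
  [-∞, 0, -16, -11, -3, -7, -∞]
  [0, -∞, 0, -∞, -∞, -17, -3]
  [-8, 2, -∞, 0, -18, -4, -19]
  [-15, -17, -∞, 0, 0, -11, -26]
  [1, -8, -∞, -17, -∞, 0, -6]
  [-∞, -9, -14, -11, -∞, -1, 0]
D(2):
  [0, -∞, -∞, -∞, -∞, -∞, -11]
  [-∞, 0, -16, -11, -3, -7, -∞]
  [0, -∞, 0, -∞, -∞, -17, -3]
  [-8, 2, -14, 0, -1, -4, -19]
  [-15, -17, -33, 0, 0, -11, -26]
  [1, -8, -24, -17, -11, 0, -6]
  [-∞, -9, -14, -11, -12, -1, 0]
D(3):
  [0, -∞, -∞, -∞, -∞, -∞, -11]
  [-16, 0, -16, -11, -3, -7, -19]
  [0, -∞, 0, -∞, -∞, -17, -3]
  [-8, 2, -14, 0, -1, -4, -17]
  [-15, -17, -33, 0, 0, -11, -26]
  [1, -8, -24, -17, -11, 0, -6]
  [-14, -9, -14, -11, -12, -1, 0]
D(4):
  [0, -∞, -∞, -∞, -∞, -∞, -11]
  [-16, 0, -16, -11, -3, -7, -19]
  [0, -∞, 0, -∞, -∞, -17, -3]
  [-8, 2, -14, 0, -1, -4, -17]
  [-8, 2, -14, 0, 0, -4, -17]
  [1, -8, -24, -17, -11, 0, -6]
  [-14, -9, -14, -11, -12, -1, 0]
D(5):
  [0, -∞, -∞, -∞, -∞, -∞, -11]
  [-11, 0, -16, -3, -3, -7, -19]
  [0, -∞, 0, -∞, -∞, -17, -3]
  [-8, 2, -14, 0, -1, -4, -17]
  [-8, 2, -14, 0, 0, -4, -17]
  [1, -8, -24, -11, -11, 0, -6]
  [-14, -9, -14, -11, -12, -1, 0]
D(6):
  [0, -∞, -∞, -∞, -∞, -∞, -11]
  [-6, 0, -16, -3, -3, -7, -13]
  [0, -25, 0, -28, -28, -17, -3]
  [-3, 2, -14, 0, -1, -4, -10]
  [-3, 2, -14, 0, 0, -4, -10]
  [1, -8, -24, -11, -11, 0, -6]
  [0, -9, -14, -11, -12, -1, 0]
D(7):
  [0, -20, -25, -22, -23, -12, -11]
  [-6, 0, -16, -3, -3, -7, -13]
  [0, -12, 0, -14, -15, -4, -3]
  [-3, 2, -14, 0, -1, -4, -10]
  [-3, 2, -14, 0, 0, -4, -10]
  [1, -8, -20, -11, -11, 0, -6]
  [0, -9, -14, -11, -12, -1, 0]
Answer: T*[4][2] = -14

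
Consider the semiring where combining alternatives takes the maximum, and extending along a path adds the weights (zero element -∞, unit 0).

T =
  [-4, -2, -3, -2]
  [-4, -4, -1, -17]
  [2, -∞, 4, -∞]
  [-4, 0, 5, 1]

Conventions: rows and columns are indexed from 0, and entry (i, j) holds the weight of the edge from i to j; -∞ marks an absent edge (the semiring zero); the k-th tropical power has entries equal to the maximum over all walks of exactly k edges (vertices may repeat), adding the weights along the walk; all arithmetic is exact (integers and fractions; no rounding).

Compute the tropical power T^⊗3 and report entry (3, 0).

T^⊗2:
  [-1, -2, 3, -1]
  [1, -6, 3, -6]
  [6, 0, 8, 0]
  [7, 1, 9, 2]
T^⊗3:
  [5, -1, 7, 0]
  [5, -1, 7, -1]
  [10, 4, 12, 4]
  [11, 5, 13, 5]
Key observation: the optimum is the walk 3->2->2->0, with weight 5 + 4 + 2 = 11.
Optimal value attained by: walk 3->2->2->0.
Answer: (T^⊗3)[3][0] = 11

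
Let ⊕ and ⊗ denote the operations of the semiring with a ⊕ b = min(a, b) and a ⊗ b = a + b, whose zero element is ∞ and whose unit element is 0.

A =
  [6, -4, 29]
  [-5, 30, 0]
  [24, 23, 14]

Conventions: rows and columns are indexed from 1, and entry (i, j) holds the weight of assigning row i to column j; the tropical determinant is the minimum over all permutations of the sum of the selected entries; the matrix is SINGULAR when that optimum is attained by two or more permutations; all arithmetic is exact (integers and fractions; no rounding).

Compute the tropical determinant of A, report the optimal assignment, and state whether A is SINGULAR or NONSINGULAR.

σ = (1, 2, 3): 6 + 30 + 14 = 50
σ = (1, 3, 2): 6 + 0 + 23 = 29
σ = (2, 1, 3): (-4) + (-5) + 14 = 5
σ = (2, 3, 1): (-4) + 0 + 24 = 20
σ = (3, 1, 2): 29 + (-5) + 23 = 47
σ = (3, 2, 1): 29 + 30 + 24 = 83
Optimal value attained by: σ = (2, 1, 3).
Answer: det⊕(A) = 5; verdict: NONSINGULAR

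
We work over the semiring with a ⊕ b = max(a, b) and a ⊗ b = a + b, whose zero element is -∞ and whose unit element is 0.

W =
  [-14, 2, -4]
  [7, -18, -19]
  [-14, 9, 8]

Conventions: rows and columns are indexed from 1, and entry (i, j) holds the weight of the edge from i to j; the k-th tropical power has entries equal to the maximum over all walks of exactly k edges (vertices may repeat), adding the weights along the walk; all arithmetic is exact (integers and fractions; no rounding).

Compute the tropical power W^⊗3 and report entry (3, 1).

W^⊗2:
  [9, 5, 4]
  [-7, 9, 3]
  [16, 17, 16]
W^⊗3:
  [12, 13, 12]
  [16, 12, 11]
  [24, 25, 24]
Key observation: the optimum is the walk 3->3->2->1, with weight 8 + 9 + 7 = 24.
Optimal value attained by: walk 3->3->2->1.
Answer: (W^⊗3)[3][1] = 24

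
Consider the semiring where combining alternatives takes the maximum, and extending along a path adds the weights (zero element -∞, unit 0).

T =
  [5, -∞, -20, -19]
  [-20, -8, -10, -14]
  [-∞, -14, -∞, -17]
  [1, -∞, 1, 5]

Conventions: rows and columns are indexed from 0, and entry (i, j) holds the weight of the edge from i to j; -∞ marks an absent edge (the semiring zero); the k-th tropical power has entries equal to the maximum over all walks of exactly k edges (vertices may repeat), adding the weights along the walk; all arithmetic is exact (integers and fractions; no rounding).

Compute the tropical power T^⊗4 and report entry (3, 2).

T^⊗2:
  [10, -34, -15, -14]
  [-13, -16, -13, -9]
  [-16, -22, -16, -12]
  [6, -13, 6, 10]
T^⊗3:
  [15, -29, -10, -9]
  [-8, -24, -8, -4]
  [-11, -30, -11, -7]
  [11, -8, 11, 15]
T^⊗4:
  [20, -24, -5, -4]
  [-3, -22, -3, 1]
  [-6, -25, -6, -2]
  [16, -3, 16, 20]
Key observation: the optimum is the walk 3->3->3->3->2, with weight 5 + 5 + 5 + 1 = 16.
Optimal value attained by: walk 3->3->3->3->2.
Answer: (T^⊗4)[3][2] = 16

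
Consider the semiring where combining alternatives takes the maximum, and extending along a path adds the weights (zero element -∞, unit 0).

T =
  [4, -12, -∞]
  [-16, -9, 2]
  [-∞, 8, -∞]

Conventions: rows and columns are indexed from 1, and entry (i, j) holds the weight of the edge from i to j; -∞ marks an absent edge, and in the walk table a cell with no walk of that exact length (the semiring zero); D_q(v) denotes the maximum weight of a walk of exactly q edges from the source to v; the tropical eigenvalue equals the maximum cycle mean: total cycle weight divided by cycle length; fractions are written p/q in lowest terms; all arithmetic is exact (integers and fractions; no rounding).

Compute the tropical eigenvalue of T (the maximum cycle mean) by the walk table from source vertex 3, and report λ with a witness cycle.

q=0: [-∞, -∞, 0]
q=1: [-∞, 8, -∞]
q=2: [-8, -1, 10]
q=3: [-4, 18, 1]
Optimal cycle mean attained by: cycle 2->3->2, total 2 + 8, length 2.
Answer: λ = 5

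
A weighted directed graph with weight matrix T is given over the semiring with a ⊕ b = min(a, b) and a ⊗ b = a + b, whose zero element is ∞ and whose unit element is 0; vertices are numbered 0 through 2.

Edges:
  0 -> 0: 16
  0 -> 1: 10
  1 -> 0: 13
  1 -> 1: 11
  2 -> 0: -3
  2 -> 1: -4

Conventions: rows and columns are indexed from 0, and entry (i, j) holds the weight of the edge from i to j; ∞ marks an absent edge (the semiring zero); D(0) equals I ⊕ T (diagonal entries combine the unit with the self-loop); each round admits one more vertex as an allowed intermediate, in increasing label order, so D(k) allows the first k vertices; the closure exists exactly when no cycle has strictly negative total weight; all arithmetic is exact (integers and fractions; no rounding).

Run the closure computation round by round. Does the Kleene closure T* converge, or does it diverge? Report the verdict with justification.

D(0):
  [0, 10, ∞]
  [13, 0, ∞]
  [-3, -4, 0]
D(1):
  [0, 10, ∞]
  [13, 0, ∞]
  [-3, -4, 0]
D(2):
  [0, 10, ∞]
  [13, 0, ∞]
  [-3, -4, 0]
D(3):
  [0, 10, ∞]
  [13, 0, ∞]
  [-3, -4, 0]
Key observation: every diagonal entry stays at the unit through all rounds, so no improving cycle exists.
Answer: CONVERGES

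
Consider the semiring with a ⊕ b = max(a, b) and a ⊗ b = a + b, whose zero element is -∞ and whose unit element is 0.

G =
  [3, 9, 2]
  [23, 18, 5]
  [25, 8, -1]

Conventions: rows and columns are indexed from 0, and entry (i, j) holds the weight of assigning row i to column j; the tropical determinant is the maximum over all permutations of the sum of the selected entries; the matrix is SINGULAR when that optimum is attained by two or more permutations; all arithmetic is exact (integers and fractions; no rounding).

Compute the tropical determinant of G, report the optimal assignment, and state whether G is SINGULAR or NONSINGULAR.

σ = (0, 1, 2): 3 + 18 + (-1) = 20
σ = (0, 2, 1): 3 + 5 + 8 = 16
σ = (1, 0, 2): 9 + 23 + (-1) = 31
σ = (1, 2, 0): 9 + 5 + 25 = 39
σ = (2, 0, 1): 2 + 23 + 8 = 33
σ = (2, 1, 0): 2 + 18 + 25 = 45
Optimal value attained by: σ = (2, 1, 0).
Answer: det⊕(G) = 45; verdict: NONSINGULAR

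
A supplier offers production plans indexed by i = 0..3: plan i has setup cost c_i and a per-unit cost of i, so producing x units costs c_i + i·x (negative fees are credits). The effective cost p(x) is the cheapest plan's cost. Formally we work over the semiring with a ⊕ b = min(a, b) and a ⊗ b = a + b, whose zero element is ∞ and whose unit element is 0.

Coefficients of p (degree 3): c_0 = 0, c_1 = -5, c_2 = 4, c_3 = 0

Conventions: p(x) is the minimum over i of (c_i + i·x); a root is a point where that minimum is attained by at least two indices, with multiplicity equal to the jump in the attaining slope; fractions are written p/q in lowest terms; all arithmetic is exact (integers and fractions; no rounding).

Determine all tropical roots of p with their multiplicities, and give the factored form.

hull edge (i=0, c=0) to (i=1, c=-5): slope -5, span 1
hull edge (i=1, c=-5) to (i=3, c=0): slope 5/2, span 2
Factored form: p(x) = 0 ⊗ (x ⊕ (-5/2)) ⊗ (x ⊕ (-5/2)) ⊗ (x ⊕ 5)
Answer: roots = -5/2 (mult 2), 5 (mult 1)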